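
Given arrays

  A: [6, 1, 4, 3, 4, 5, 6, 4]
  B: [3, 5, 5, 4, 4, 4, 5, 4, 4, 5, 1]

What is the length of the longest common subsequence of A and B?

4

Pick 4 [3,5], then 4 [5,6], then 5 [6,7], then 4 [8,9]; all 4 values appear in both, in order. Since dp[8][11] = 4, nothing longer is possible.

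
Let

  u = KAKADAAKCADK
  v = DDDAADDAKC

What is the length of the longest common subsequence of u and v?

6

Taking A [2,4]; then A [4,5]; then D [5,7]; then A [7,8]; then K [8,9]; then C [9,10] gives a common subsequence of length 6. Since dp[12][10] = 6, nothing longer is possible.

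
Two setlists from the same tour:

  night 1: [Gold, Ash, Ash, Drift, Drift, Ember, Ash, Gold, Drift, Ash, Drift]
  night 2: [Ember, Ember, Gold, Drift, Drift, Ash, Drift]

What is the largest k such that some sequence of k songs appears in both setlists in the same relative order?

Match Gold [1,3] → Drift [5,4] → Drift [9,5] → Ash [10,6] → Drift [11,7] — 5 songs in the same relative order in both. dp[11][7] = 5 confirms this is the maximum.

5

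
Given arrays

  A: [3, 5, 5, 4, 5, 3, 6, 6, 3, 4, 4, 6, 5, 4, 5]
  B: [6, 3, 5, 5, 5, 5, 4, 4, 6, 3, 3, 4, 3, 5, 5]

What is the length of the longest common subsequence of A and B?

Match 3 at A[1]=B[2]; then 5 at A[2]=B[5]; then 5 at A[3]=B[6]; then 4 at A[4]=B[8]; then 3 at A[6]=B[10]; then 3 at A[9]=B[11]; then 4 at A[10]=B[12]; then 5 at A[13]=B[14]; then 5 at A[15]=B[15] — 9 values in the same relative order in both, and the DP table's final entry dp[15][15] is also 9, so no common subsequence is longer.

9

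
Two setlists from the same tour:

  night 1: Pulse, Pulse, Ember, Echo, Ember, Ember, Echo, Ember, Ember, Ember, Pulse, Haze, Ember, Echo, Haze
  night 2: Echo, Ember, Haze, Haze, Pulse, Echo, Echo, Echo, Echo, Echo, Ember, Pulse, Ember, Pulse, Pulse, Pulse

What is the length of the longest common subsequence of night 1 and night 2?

One common subsequence of length 6: Pulse [1,5] → Echo [4,9] → Echo [7,10] → Ember [8,11] → Ember [9,13] → Pulse [11,16]. Since dp[15][16] = 6, nothing longer is possible.

6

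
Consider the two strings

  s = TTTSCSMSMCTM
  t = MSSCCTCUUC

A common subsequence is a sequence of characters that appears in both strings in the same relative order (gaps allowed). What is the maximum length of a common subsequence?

4

Pick S (s #4, t #3) → C (s #5, t #4) → C (s #10, t #5) → T (s #11, t #6); all 4 characters appear in both, in order. dp[12][10] = 4 confirms this is the maximum.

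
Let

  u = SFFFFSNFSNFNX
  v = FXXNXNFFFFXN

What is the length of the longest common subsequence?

6

Match F at u[2]=v[1]; then F at u[3]=v[7]; then F at u[4]=v[8]; then F at u[5]=v[9]; then F at u[8]=v[10]; then N at u[12]=v[12] — 6 characters in the same relative order in both. The LCS DP gives dp[13][12] = 6, so this is optimal.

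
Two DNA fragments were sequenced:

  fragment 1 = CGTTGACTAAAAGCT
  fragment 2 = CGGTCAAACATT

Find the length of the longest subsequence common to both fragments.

9

Match C [1,1], then G [2,3], then T [4,4], then C [7,5], then A [9,6], then A [10,7], then A [11,8], then A [12,10], then T [15,12] — 9 bases in the same relative order in both. dp[15][12] = 9 confirms this is the maximum.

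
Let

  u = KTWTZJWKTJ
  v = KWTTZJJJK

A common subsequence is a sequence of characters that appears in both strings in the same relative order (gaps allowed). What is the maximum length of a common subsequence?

6

Pick K [1,1]; then T [2,3]; then T [4,4]; then Z [5,5]; then J [6,8]; then K [8,9]; all 6 characters appear in both, in order. The LCS DP gives dp[10][9] = 6, so this is optimal.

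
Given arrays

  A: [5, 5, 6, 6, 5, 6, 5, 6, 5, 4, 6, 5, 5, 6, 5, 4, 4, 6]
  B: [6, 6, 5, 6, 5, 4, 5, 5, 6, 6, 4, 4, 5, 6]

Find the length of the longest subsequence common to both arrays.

One common subsequence of length 12: 6 (A #4, B #1); then 6 (A #6, B #2); then 5 (A #7, B #3); then 6 (A #8, B #4); then 5 (A #9, B #5); then 4 (A #10, B #6); then 5 (A #12, B #7); then 5 (A #13, B #8); then 6 (A #14, B #10); then 4 (A #16, B #11); then 4 (A #17, B #12); then 6 (A #18, B #14). The LCS DP gives dp[18][14] = 12, so this is optimal.

12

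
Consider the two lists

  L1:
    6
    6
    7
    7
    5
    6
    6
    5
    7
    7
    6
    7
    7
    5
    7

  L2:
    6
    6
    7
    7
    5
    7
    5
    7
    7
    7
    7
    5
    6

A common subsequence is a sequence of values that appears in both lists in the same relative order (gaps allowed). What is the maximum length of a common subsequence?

Match 6 at L1[1]=L2[1] → 6 at L1[2]=L2[2] → 7 at L1[3]=L2[3] → 7 at L1[4]=L2[4] → 5 at L1[5]=L2[5] → 5 at L1[8]=L2[7] → 7 at L1[9]=L2[8] → 7 at L1[10]=L2[9] → 7 at L1[12]=L2[10] → 7 at L1[13]=L2[11] → 5 at L1[14]=L2[12] — 11 values in the same relative order in both. Since dp[15][13] = 11, nothing longer is possible.

11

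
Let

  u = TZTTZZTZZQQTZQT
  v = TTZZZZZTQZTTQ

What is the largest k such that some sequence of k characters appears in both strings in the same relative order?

9

Pick T (u #1, v #2) → Z (u #2, v #3) → Z (u #5, v #4) → Z (u #6, v #5) → Z (u #8, v #6) → Z (u #9, v #7) → Q (u #10, v #9) → T (u #12, v #12) → Q (u #14, v #13); all 9 characters appear in both, in order. The LCS DP gives dp[15][13] = 9, so this is optimal.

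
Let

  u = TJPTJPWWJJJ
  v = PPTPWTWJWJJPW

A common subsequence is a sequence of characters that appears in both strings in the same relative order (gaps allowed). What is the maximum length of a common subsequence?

Pick P at u[3]=v[2], then T at u[4]=v[3], then P at u[6]=v[4], then W at u[7]=v[5], then W at u[8]=v[7], then J at u[9]=v[8], then J at u[10]=v[10], then J at u[11]=v[11]; all 8 characters appear in both, in order. Since dp[11][13] = 8, nothing longer is possible.

8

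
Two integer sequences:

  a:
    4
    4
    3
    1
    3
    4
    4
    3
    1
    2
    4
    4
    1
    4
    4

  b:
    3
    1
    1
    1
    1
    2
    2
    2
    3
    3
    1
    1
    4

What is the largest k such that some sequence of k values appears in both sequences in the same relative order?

7

One common subsequence of length 7: 3 [3,1]; then 1 [4,5]; then 3 [5,9]; then 3 [8,10]; then 1 [9,11]; then 1 [13,12]; then 4 [15,13], and the DP table's final entry dp[15][13] is also 7, so no common subsequence is longer.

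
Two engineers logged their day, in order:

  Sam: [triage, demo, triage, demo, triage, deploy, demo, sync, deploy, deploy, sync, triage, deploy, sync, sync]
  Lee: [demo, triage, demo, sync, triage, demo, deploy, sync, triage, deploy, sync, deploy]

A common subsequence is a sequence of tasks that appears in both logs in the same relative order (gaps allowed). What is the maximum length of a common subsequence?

Taking demo at Sam[2]=Lee[1] → triage at Sam[3]=Lee[2] → demo at Sam[4]=Lee[3] → triage at Sam[5]=Lee[5] → demo at Sam[7]=Lee[6] → deploy at Sam[10]=Lee[7] → sync at Sam[11]=Lee[8] → triage at Sam[12]=Lee[9] → deploy at Sam[13]=Lee[10] → sync at Sam[14]=Lee[11] gives a common subsequence of length 10. dp[15][12] = 10 confirms this is the maximum.

10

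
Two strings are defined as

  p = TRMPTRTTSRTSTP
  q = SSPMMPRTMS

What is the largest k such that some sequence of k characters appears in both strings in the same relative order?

5

Let dp[i][j] be the LCS length of the first i characters of p and the first j characters of q. dp[i][j] = dp[i-1][j-1]+1 when the i-th and j-th characters match, else max(dp[i-1][j], dp[i][j-1]).
    ·  S  S  P  M  M  P  R  T  M  S
 ·  0  0  0  0  0  0  0  0  0  0  0
 T  0  0  0  0  0  0  0  0  1  1  1
 R  0  0  0  0  0  0  0  1  1  1  1
 M  0  0  0  0  1  1  1  1  1  2  2
 P  0  0  0  1  1  1  2  2  2  2  2
 T  0  0  0  1  1  1  2  2  3  3  3
 R  0  0  0  1  1  1  2  3  3  3  3
 T  0  0  0  1  1  1  2  3  4  4  4
 T  0  0  0  1  1  1  2  3  4  4  4
 S  0  1  1  1  1  1  2  3  4  4  5
 R  0  1  1  1  1  1  2  3  4  4  5
 T  0  1  1  1  1  1  2  3  4  4  5
 S  0  1  2  2  2  2  2  3  4  4  5
 T  0  1  2  2  2  2  2  3  4  4  5
 P  0  1  2  3  3  3  3  3  4  4  5
dp[14][10] = 5. One LCS (by backtracking along matches): MPRTS.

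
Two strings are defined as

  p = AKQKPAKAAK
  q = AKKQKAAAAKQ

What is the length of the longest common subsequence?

Let dp[i][j] be the LCS length of the first i characters of p and the first j characters of q. dp[i][j] = dp[i-1][j-1]+1 when the i-th and j-th characters match, else max(dp[i-1][j], dp[i][j-1]).
    ·  A  K  K  Q  K  A  A  A  A  K  Q
 ·  0  0  0  0  0  0  0  0  0  0  0  0
 A  0  1  1  1  1  1  1  1  1  1  1  1
 K  0  1  2  2  2  2  2  2  2  2  2  2
 Q  0  1  2  2  3  3  3  3  3  3  3  3
 K  0  1  2  3  3  4  4  4  4  4  4  4
 P  0  1  2  3  3  4  4  4  4  4  4  4
 A  0  1  2  3  3  4  5  5  5  5  5  5
 K  0  1  2  3  3  4  5  5  5  5  6  6
 A  0  1  2  3  3  4  5  6  6  6  6  6
 A  0  1  2  3  3  4  5  6  7  7  7  7
 K  0  1  2  3  3  4  5  6  7  7  8  8
dp[10][11] = 8. One LCS (by backtracking along matches): AKQKAAAK.

8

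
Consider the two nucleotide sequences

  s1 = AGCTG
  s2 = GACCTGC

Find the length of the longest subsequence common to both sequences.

Let dp[i][j] be the LCS length of the first i bases of s1 and the first j bases of s2. dp[i][j] = dp[i-1][j-1]+1 when the i-th and j-th bases match, else max(dp[i-1][j], dp[i][j-1]).
    ·  G  A  C  C  T  G  C
 ·  0  0  0  0  0  0  0  0
 A  0  0  1  1  1  1  1  1
 G  0  1  1  1  1  1  2  2
 C  0  1  1  2  2  2  2  3
 T  0  1  1  2  2  3  3  3
 G  0  1  1  2  2  3  4  4
dp[5][7] = 4. One LCS (by backtracking along matches): ACTG.

4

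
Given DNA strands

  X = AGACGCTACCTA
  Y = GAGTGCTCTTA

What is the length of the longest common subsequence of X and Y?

Let dp[i][j] be the LCS length of the first i bases of X and the first j bases of Y. dp[i][j] = dp[i-1][j-1]+1 when the i-th and j-th bases match, else max(dp[i-1][j], dp[i][j-1]).
    ·  G  A  G  T  G  C  T  C  T  T  A
 ·  0  0  0  0  0  0  0  0  0  0  0  0
 A  0  0  1  1  1  1  1  1  1  1  1  1
 G  0  1  1  2  2  2  2  2  2  2  2  2
 A  0  1  2  2  2  2  2  2  2  2  2  3
 C  0  1  2  2  2  2  3  3  3  3  3  3
 G  0  1  2  3  3  3  3  3  3  3  3  3
 C  0  1  2  3  3  3  4  4  4  4  4  4
 T  0  1  2  3  4  4  4  5  5  5  5  5
 A  0  1  2  3  4  4  4  5  5  5  5  6
 C  0  1  2  3  4  4  5  5  6  6  6  6
 C  0  1  2  3  4  4  5  5  6  6  6  6
 T  0  1  2  3  4  4  5  6  6  7  7  7
 A  0  1  2  3  4  4  5  6  6  7  7  8
dp[12][11] = 8. One LCS (by backtracking along matches): AGGCTCTA.

8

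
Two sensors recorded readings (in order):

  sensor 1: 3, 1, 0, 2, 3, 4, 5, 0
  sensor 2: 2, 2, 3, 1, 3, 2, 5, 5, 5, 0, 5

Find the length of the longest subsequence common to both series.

5

Let dp[i][j] be the LCS length of the first i values of sensor 1 and the first j values of sensor 2. dp[i][j] = dp[i-1][j-1]+1 when the i-th and j-th values match, else max(dp[i-1][j], dp[i][j-1]).
    ·  2  2  3  1  3  2  5  5  5  0  5
 ·  0  0  0  0  0  0  0  0  0  0  0  0
 3  0  0  0  1  1  1  1  1  1  1  1  1
 1  0  0  0  1  2  2  2  2  2  2  2  2
 0  0  0  0  1  2  2  2  2  2  2  3  3
 2  0  1  1  1  2  2  3  3  3  3  3  3
 3  0  1  1  2  2  3  3  3  3  3  3  3
 4  0  1  1  2  2  3  3  3  3  3  3  3
 5  0  1  1  2  2  3  3  4  4  4  4  4
 0  0  1  1  2  2  3  3  4  4  4  5  5
dp[8][11] = 5. One LCS (by backtracking along matches): 3, 1, 2, 5, 0.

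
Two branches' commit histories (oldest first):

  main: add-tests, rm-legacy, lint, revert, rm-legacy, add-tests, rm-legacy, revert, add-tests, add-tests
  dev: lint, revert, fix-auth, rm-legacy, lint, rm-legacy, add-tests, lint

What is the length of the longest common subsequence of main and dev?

5

Taking lint at main[3]=dev[1], then revert at main[4]=dev[2], then rm-legacy at main[5]=dev[4], then rm-legacy at main[7]=dev[6], then add-tests at main[9]=dev[7] gives a common subsequence of length 5. The LCS DP gives dp[10][8] = 5, so this is optimal.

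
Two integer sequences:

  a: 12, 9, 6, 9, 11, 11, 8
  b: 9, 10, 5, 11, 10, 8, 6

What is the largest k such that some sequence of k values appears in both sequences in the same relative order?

One common subsequence of length 3: 9 (a #2, b #1), then 11 (a #5, b #4), then 8 (a #7, b #6). The LCS DP gives dp[7][7] = 3, so this is optimal.

3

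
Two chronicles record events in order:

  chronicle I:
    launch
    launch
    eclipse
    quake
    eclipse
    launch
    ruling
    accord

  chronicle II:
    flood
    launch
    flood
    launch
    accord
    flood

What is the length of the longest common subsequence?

Match launch [1,2], launch [6,4], accord [8,5] — 3 events in the same relative order in both. dp[8][6] = 3 confirms this is the maximum.

3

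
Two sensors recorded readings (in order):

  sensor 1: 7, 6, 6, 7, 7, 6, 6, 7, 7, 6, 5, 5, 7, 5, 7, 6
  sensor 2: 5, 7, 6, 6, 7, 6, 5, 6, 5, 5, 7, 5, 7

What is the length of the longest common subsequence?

Pick 7 (sensor 1 #1, sensor 2 #2) → 6 (sensor 1 #2, sensor 2 #3) → 6 (sensor 1 #3, sensor 2 #4) → 7 (sensor 1 #5, sensor 2 #5) → 6 (sensor 1 #6, sensor 2 #6) → 6 (sensor 1 #10, sensor 2 #8) → 5 (sensor 1 #11, sensor 2 #9) → 5 (sensor 1 #12, sensor 2 #10) → 7 (sensor 1 #13, sensor 2 #11) → 5 (sensor 1 #14, sensor 2 #12) → 7 (sensor 1 #15, sensor 2 #13); all 11 values appear in both, in order. Since dp[16][13] = 11, nothing longer is possible.

11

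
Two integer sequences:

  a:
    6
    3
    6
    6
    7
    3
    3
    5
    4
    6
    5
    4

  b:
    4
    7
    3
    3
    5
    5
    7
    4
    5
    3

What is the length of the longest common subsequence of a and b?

Taking 7 [5,2] → 3 [6,3] → 3 [7,4] → 5 [8,6] → 4 [9,8] → 5 [11,9] gives a common subsequence of length 6. dp[12][10] = 6 confirms this is the maximum.

6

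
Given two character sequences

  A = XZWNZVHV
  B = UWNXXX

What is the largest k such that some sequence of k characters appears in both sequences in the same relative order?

2

Let dp[i][j] be the LCS length of the first i characters of A and the first j characters of B. dp[i][j] = dp[i-1][j-1]+1 when the i-th and j-th characters match, else max(dp[i-1][j], dp[i][j-1]).
    ·  U  W  N  X  X  X
 ·  0  0  0  0  0  0  0
 X  0  0  0  0  1  1  1
 Z  0  0  0  0  1  1  1
 W  0  0  1  1  1  1  1
 N  0  0  1  2  2  2  2
 Z  0  0  1  2  2  2  2
 V  0  0  1  2  2  2  2
 H  0  0  1  2  2  2  2
 V  0  0  1  2  2  2  2
dp[8][6] = 2. One LCS (by backtracking along matches): WN.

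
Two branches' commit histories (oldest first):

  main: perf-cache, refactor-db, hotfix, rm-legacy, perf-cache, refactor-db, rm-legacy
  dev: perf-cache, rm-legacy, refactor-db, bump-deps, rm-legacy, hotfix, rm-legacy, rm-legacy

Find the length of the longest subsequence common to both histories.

One common subsequence of length 5: perf-cache (main #1, dev #1); then refactor-db (main #2, dev #3); then hotfix (main #3, dev #6); then rm-legacy (main #4, dev #7); then rm-legacy (main #7, dev #8). The LCS DP gives dp[7][8] = 5, so this is optimal.

5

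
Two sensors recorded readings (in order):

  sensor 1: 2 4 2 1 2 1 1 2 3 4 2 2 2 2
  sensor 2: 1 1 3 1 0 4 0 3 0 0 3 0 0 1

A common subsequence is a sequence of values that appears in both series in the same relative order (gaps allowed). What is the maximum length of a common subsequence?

4

One common subsequence of length 4: 1 (sensor 1 #4, sensor 2 #1), 1 (sensor 1 #6, sensor 2 #2), 1 (sensor 1 #7, sensor 2 #4), 3 (sensor 1 #9, sensor 2 #11), and the DP table's final entry dp[14][14] is also 4, so no common subsequence is longer.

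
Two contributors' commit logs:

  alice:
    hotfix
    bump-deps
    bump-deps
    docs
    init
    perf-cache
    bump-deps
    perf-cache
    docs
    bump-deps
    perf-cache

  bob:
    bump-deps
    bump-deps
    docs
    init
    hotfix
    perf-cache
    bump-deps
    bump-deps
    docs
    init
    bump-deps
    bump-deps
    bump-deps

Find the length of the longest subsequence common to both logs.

One common subsequence of length 8: bump-deps [2,1], bump-deps [3,2], docs [4,3], init [5,4], perf-cache [6,6], bump-deps [7,8], docs [9,9], bump-deps [10,13]. Since dp[11][13] = 8, nothing longer is possible.

8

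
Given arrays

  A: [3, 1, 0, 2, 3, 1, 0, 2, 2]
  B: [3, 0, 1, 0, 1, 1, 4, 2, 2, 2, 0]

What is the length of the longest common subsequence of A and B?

6

Pick 3 at A[1]=B[1], 1 at A[2]=B[3], 0 at A[3]=B[4], 2 at A[4]=B[8], 2 at A[8]=B[9], 2 at A[9]=B[10]; all 6 values appear in both, in order. dp[9][11] = 6 confirms this is the maximum.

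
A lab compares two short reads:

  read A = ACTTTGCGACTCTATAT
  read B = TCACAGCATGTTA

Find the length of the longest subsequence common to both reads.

One common subsequence of length 9: A at read A[1]=read B[3], then C at read A[2]=read B[4], then G at read A[6]=read B[6], then C at read A[7]=read B[7], then A at read A[9]=read B[8], then T at read A[11]=read B[9], then T at read A[13]=read B[11], then T at read A[15]=read B[12], then A at read A[16]=read B[13]. dp[17][13] = 9 confirms this is the maximum.

9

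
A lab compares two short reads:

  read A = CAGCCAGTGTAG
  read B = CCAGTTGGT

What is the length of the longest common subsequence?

Let dp[i][j] be the LCS length of the first i bases of read A and the first j bases of read B. dp[i][j] = dp[i-1][j-1]+1 when the i-th and j-th bases match, else max(dp[i-1][j], dp[i][j-1]).
    ·  C  C  A  G  T  T  G  G  T
 ·  0  0  0  0  0  0  0  0  0  0
 C  0  1  1  1  1  1  1  1  1  1
 A  0  1  1  2  2  2  2  2  2  2
 G  0  1  1  2  3  3  3  3  3  3
 C  0  1  2  2  3  3  3  3  3  3
 C  0  1  2  2  3  3  3  3  3  3
 A  0  1  2  3  3  3  3  3  3  3
 G  0  1  2  3  4  4  4  4  4  4
 T  0  1  2  3  4  5  5  5  5  5
 G  0  1  2  3  4  5  5  6  6  6
 T  0  1  2  3  4  5  6  6  6  7
 A  0  1  2  3  4  5  6  6  6  7
 G  0  1  2  3  4  5  6  7  7  7
dp[12][9] = 7. One LCS (by backtracking along matches): CCAGTGT.

7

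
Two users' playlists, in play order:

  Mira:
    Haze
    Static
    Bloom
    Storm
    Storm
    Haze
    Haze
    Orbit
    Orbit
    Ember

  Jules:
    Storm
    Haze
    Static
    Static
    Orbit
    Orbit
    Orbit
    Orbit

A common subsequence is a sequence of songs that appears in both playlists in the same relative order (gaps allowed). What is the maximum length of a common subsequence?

4

Match Haze (Mira #1, Jules #2), Static (Mira #2, Jules #4), Orbit (Mira #8, Jules #7), Orbit (Mira #9, Jules #8) — 4 songs in the same relative order in both. The LCS DP gives dp[10][8] = 4, so this is optimal.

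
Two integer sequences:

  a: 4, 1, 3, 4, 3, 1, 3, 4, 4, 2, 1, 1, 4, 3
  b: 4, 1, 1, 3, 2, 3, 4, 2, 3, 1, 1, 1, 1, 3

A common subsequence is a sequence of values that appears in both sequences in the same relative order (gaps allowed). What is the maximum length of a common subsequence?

9

Pick 4 [1,1] → 1 [2,3] → 3 [3,6] → 4 [4,7] → 3 [5,9] → 1 [6,11] → 1 [11,12] → 1 [12,13] → 3 [14,14]; all 9 values appear in both, in order. dp[14][14] = 9 confirms this is the maximum.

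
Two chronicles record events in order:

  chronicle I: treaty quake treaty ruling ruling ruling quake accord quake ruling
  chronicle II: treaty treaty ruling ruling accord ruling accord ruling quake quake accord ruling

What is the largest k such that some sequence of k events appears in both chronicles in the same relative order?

Match treaty at chronicle I[1]=chronicle II[1] → treaty at chronicle I[3]=chronicle II[2] → ruling at chronicle I[4]=chronicle II[4] → ruling at chronicle I[5]=chronicle II[6] → ruling at chronicle I[6]=chronicle II[8] → quake at chronicle I[7]=chronicle II[10] → accord at chronicle I[8]=chronicle II[11] → ruling at chronicle I[10]=chronicle II[12] — 8 events in the same relative order in both, and the DP table's final entry dp[10][12] is also 8, so no common subsequence is longer.

8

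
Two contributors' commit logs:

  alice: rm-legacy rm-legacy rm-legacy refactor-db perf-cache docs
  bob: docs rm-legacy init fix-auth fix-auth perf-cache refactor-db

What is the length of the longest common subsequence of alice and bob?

One common subsequence of length 2: rm-legacy (alice #1, bob #2); then refactor-db (alice #4, bob #7). dp[6][7] = 2 confirms this is the maximum.

2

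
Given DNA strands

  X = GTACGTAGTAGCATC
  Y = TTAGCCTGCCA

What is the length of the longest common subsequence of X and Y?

8

Pick T (X #2, Y #1) → T (X #6, Y #2) → A (X #7, Y #3) → G (X #8, Y #4) → T (X #9, Y #7) → G (X #11, Y #8) → C (X #12, Y #10) → A (X #13, Y #11); all 8 bases appear in both, in order. Since dp[15][11] = 8, nothing longer is possible.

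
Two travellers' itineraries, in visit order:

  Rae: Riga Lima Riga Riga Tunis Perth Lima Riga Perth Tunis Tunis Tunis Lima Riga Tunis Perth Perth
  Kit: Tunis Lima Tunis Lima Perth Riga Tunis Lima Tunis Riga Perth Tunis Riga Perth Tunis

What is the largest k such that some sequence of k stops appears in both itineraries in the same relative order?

9

Pick Lima [2,4]; then Riga [4,6]; then Tunis [5,7]; then Lima [7,8]; then Riga [8,10]; then Perth [9,11]; then Tunis [12,12]; then Riga [14,13]; then Tunis [15,15]; all 9 stops appear in both, in order. Since dp[17][15] = 9, nothing longer is possible.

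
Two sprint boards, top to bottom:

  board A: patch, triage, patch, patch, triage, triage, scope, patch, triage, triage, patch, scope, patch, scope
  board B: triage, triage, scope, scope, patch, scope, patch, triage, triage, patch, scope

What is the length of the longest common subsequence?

Pick triage [2,2], patch [4,5], scope [7,6], patch [8,7], triage [9,8], triage [10,9], patch [13,10], scope [14,11]; all 8 tasks appear in both, in order. The LCS DP gives dp[14][11] = 8, so this is optimal.

8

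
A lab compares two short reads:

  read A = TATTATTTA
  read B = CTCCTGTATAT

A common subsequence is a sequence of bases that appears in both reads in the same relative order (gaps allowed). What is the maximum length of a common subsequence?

Let dp[i][j] be the LCS length of the first i bases of read A and the first j bases of read B. dp[i][j] = dp[i-1][j-1]+1 when the i-th and j-th bases match, else max(dp[i-1][j], dp[i][j-1]).
    ·  C  T  C  C  T  G  T  A  T  A  T
 ·  0  0  0  0  0  0  0  0  0  0  0  0
 T  0  0  1  1  1  1  1  1  1  1  1  1
 A  0  0  1  1  1  1  1  1  2  2  2  2
 T  0  0  1  1  1  2  2  2  2  3  3  3
 T  0  0  1  1  1  2  2  3  3  3  3  4
 A  0  0  1  1  1  2  2  3  4  4  4  4
 T  0  0  1  1  1  2  2  3  4  5  5  5
 T  0  0  1  1  1  2  2  3  4  5  5  6
 T  0  0  1  1  1  2  2  3  4  5  5  6
 A  0  0  1  1  1  2  2  3  4  5  6  6
dp[9][11] = 6. One LCS (by backtracking along matches): TTTATT.

6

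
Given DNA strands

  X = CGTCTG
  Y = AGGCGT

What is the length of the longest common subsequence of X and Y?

Let dp[i][j] be the LCS length of the first i bases of X and the first j bases of Y. dp[i][j] = dp[i-1][j-1]+1 when the i-th and j-th bases match, else max(dp[i-1][j], dp[i][j-1]).
    ·  A  G  G  C  G  T
 ·  0  0  0  0  0  0  0
 C  0  0  0  0  1  1  1
 G  0  0  1  1  1  2  2
 T  0  0  1  1  1  2  3
 C  0  0  1  1  2  2  3
 T  0  0  1  1  2  2  3
 G  0  0  1  2  2  3  3
dp[6][6] = 3. One LCS (by backtracking along matches): CGT.

3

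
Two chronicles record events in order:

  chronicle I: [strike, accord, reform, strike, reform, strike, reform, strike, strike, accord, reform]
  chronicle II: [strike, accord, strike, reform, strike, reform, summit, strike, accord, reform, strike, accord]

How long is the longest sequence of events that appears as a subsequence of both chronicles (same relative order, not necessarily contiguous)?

9

Pick strike [1,1]; then accord [2,2]; then reform [3,4]; then strike [4,5]; then reform [5,6]; then strike [6,8]; then reform [7,10]; then strike [9,11]; then accord [10,12]; all 9 events appear in both, in order. The LCS DP gives dp[11][12] = 9, so this is optimal.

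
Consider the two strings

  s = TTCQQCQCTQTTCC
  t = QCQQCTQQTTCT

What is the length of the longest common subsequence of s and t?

9

Pick C (s #3, t #2) → Q (s #4, t #3) → Q (s #5, t #4) → C (s #6, t #5) → Q (s #7, t #7) → Q (s #10, t #8) → T (s #11, t #9) → T (s #12, t #10) → C (s #13, t #11); all 9 characters appear in both, in order, and the DP table's final entry dp[14][12] is also 9, so no common subsequence is longer.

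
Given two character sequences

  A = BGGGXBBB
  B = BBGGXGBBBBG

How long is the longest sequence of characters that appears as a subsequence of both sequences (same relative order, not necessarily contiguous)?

7

Let dp[i][j] be the LCS length of the first i characters of A and the first j characters of B. dp[i][j] = dp[i-1][j-1]+1 when the i-th and j-th characters match, else max(dp[i-1][j], dp[i][j-1]).
    ·  B  B  G  G  X  G  B  B  B  B  G
 ·  0  0  0  0  0  0  0  0  0  0  0  0
 B  0  1  1  1  1  1  1  1  1  1  1  1
 G  0  1  1  2  2  2  2  2  2  2  2  2
 G  0  1  1  2  3  3  3  3  3  3  3  3
 G  0  1  1  2  3  3  4  4  4  4  4  4
 X  0  1  1  2  3  4  4  4  4  4  4  4
 B  0  1  2  2  3  4  4  5  5  5  5  5
 B  0  1  2  2  3  4  4  5  6  6  6  6
 B  0  1  2  2  3  4  4  5  6  7  7  7
dp[8][11] = 7. One LCS (by backtracking along matches): BGGGBBB.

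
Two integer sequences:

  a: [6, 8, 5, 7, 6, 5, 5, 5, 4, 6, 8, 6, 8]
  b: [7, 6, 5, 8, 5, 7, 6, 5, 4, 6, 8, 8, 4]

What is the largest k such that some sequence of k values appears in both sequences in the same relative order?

10

One common subsequence of length 10: 6 at a[1]=b[2]; then 8 at a[2]=b[4]; then 5 at a[3]=b[5]; then 7 at a[4]=b[6]; then 6 at a[5]=b[7]; then 5 at a[8]=b[8]; then 4 at a[9]=b[9]; then 6 at a[10]=b[10]; then 8 at a[11]=b[11]; then 8 at a[13]=b[12]. dp[13][13] = 10 confirms this is the maximum.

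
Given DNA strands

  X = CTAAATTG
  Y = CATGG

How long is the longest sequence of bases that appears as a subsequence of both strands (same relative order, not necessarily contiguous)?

4

Taking C [1,1], A [5,2], T [6,3], G [8,5] gives a common subsequence of length 4. The LCS DP gives dp[8][5] = 4, so this is optimal.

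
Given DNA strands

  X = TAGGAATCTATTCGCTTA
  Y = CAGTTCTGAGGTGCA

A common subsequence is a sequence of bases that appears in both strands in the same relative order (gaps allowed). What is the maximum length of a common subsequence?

10

One common subsequence of length 10: A at X[2]=Y[2]; then G at X[3]=Y[3]; then T at X[7]=Y[5]; then C at X[8]=Y[6]; then T at X[9]=Y[7]; then A at X[10]=Y[9]; then T at X[12]=Y[12]; then G at X[14]=Y[13]; then C at X[15]=Y[14]; then A at X[18]=Y[15]. dp[18][15] = 10 confirms this is the maximum.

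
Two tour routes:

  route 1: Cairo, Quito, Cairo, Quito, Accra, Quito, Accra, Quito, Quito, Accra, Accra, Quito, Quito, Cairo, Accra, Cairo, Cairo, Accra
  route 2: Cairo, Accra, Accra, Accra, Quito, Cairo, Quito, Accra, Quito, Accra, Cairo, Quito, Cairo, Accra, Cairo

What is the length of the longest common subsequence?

Taking Cairo [1,1], Quito [2,5], Cairo [3,6], Quito [4,7], Accra [5,8], Quito [6,9], Accra [7,10], Quito [13,12], Cairo [14,13], Accra [15,14], Cairo [17,15] gives a common subsequence of length 11. dp[18][15] = 11 confirms this is the maximum.

11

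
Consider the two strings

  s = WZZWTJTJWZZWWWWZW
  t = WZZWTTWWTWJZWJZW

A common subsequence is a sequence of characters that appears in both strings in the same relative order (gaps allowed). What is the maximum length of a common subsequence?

Pick W (s #1, t #1), Z (s #2, t #2), Z (s #3, t #3), W (s #4, t #4), T (s #5, t #5), T (s #7, t #6), W (s #9, t #7), W (s #12, t #8), W (s #13, t #10), W (s #14, t #13), Z (s #16, t #15), W (s #17, t #16); all 12 characters appear in both, in order, and the DP table's final entry dp[17][16] is also 12, so no common subsequence is longer.

12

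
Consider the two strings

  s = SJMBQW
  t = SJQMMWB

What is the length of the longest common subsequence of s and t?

Taking S (s #1, t #1) → J (s #2, t #2) → M (s #3, t #5) → B (s #4, t #7) gives a common subsequence of length 4. Since dp[6][7] = 4, nothing longer is possible.

4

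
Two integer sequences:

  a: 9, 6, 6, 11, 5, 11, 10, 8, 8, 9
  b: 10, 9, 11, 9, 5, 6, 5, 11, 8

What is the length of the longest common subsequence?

Let dp[i][j] be the LCS length of the first i values of a and the first j values of b. dp[i][j] = dp[i-1][j-1]+1 when the i-th and j-th values match, else max(dp[i-1][j], dp[i][j-1]).
    · 10  9 11  9  5  6  5 11  8
 ·  0  0  0  0  0  0  0  0  0  0
 9  0  0  1  1  1  1  1  1  1  1
 6  0  0  1  1  1  1  2  2  2  2
 6  0  0  1  1  1  1  2  2  2  2
11  0  0  1  2  2  2  2  2  3  3
 5  0  0  1  2  2  3  3  3  3  3
11  0  0  1  2  2  3  3  3  4  4
10  0  1  1  2  2  3  3  3  4  4
 8  0  1  1  2  2  3  3  3  4  5
 8  0  1  1  2  2  3  3  3  4  5
 9  0  1  2  2  3  3  3  3  4  5
dp[10][9] = 5. One LCS (by backtracking along matches): 9, 6, 5, 11, 8.

5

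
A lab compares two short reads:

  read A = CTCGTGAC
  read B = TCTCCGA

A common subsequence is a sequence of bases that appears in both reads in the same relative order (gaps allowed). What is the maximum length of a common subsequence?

Pick C [1,2], T [2,3], C [3,5], G [6,6], A [7,7]; all 5 bases appear in both, in order. The LCS DP gives dp[8][7] = 5, so this is optimal.

5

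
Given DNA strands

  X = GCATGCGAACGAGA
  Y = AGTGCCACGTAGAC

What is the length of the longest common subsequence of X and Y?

Taking G at X[1]=Y[2] → T at X[4]=Y[3] → G at X[5]=Y[4] → C at X[6]=Y[6] → A at X[9]=Y[7] → C at X[10]=Y[8] → G at X[11]=Y[9] → A at X[12]=Y[11] → G at X[13]=Y[12] → A at X[14]=Y[13] gives a common subsequence of length 10. Since dp[14][14] = 10, nothing longer is possible.

10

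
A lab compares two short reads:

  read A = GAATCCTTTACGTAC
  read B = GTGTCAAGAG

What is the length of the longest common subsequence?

Let dp[i][j] be the LCS length of the first i bases of read A and the first j bases of read B. dp[i][j] = dp[i-1][j-1]+1 when the i-th and j-th bases match, else max(dp[i-1][j], dp[i][j-1]).
    ·  G  T  G  T  C  A  A  G  A  G
 ·  0  0  0  0  0  0  0  0  0  0  0
 G  0  1  1  1  1  1  1  1  1  1  1
 A  0  1  1  1  1  1  2  2  2  2  2
 A  0  1  1  1  1  1  2  3  3  3  3
 T  0  1  2  2  2  2  2  3  3  3  3
 C  0  1  2  2  2  3  3  3  3  3  3
 C  0  1  2  2  2  3  3  3  3  3  3
 T  0  1  2  2  3  3  3  3  3  3  3
 T  0  1  2  2  3  3  3  3  3  3  3
 T  0  1  2  2  3  3  3  3  3  3  3
 A  0  1  2  2  3  3  4  4  4  4  4
 C  0  1  2  2  3  4  4  4  4  4  4
 G  0  1  2  3  3  4  4  4  5  5  5
 T  0  1  2  3  4  4  4  4  5  5  5
 A  0  1  2  3  4  4  5  5  5  6  6
 C  0  1  2  3  4  5  5  5  5  6  6
dp[15][10] = 6. One LCS (by backtracking along matches): GTCAGA.

6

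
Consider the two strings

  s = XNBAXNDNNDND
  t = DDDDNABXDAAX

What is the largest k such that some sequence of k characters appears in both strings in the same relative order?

4

Match N (s #2, t #5) → B (s #3, t #7) → A (s #4, t #11) → X (s #5, t #12) — 4 characters in the same relative order in both. dp[12][12] = 4 confirms this is the maximum.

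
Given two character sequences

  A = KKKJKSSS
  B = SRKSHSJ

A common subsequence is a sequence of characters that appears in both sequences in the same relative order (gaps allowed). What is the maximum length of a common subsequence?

3

Let dp[i][j] be the LCS length of the first i characters of A and the first j characters of B. dp[i][j] = dp[i-1][j-1]+1 when the i-th and j-th characters match, else max(dp[i-1][j], dp[i][j-1]).
    ·  S  R  K  S  H  S  J
 ·  0  0  0  0  0  0  0  0
 K  0  0  0  1  1  1  1  1
 K  0  0  0  1  1  1  1  1
 K  0  0  0  1  1  1  1  1
 J  0  0  0  1  1  1  1  2
 K  0  0  0  1  1  1  1  2
 S  0  1  1  1  2  2  2  2
 S  0  1  1  1  2  2  3  3
 S  0  1  1  1  2  2  3  3
dp[8][7] = 3. One LCS (by backtracking along matches): KSS.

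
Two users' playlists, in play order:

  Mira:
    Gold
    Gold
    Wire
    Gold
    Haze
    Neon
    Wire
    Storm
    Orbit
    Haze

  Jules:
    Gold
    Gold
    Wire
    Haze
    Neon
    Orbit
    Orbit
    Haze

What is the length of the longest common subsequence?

7

Pick Gold at Mira[1]=Jules[1], then Gold at Mira[2]=Jules[2], then Wire at Mira[3]=Jules[3], then Haze at Mira[5]=Jules[4], then Neon at Mira[6]=Jules[5], then Orbit at Mira[9]=Jules[7], then Haze at Mira[10]=Jules[8]; all 7 songs appear in both, in order, and the DP table's final entry dp[10][8] is also 7, so no common subsequence is longer.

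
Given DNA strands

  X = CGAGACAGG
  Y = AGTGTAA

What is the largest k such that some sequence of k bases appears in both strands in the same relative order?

One common subsequence of length 4: G [2,2], then G [4,4], then A [5,6], then A [7,7]. Since dp[9][7] = 4, nothing longer is possible.

4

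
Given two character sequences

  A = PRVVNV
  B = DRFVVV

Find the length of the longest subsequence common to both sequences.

Let dp[i][j] be the LCS length of the first i characters of A and the first j characters of B. dp[i][j] = dp[i-1][j-1]+1 when the i-th and j-th characters match, else max(dp[i-1][j], dp[i][j-1]).
    ·  D  R  F  V  V  V
 ·  0  0  0  0  0  0  0
 P  0  0  0  0  0  0  0
 R  0  0  1  1  1  1  1
 V  0  0  1  1  2  2  2
 V  0  0  1  1  2  3  3
 N  0  0  1  1  2  3  3
 V  0  0  1  1  2  3  4
dp[6][6] = 4. One LCS (by backtracking along matches): RVVV.

4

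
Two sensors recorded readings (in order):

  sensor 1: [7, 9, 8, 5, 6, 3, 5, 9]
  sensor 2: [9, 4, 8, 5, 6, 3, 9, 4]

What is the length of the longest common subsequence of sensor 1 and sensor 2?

Pick 9 at sensor 1[2]=sensor 2[1], then 8 at sensor 1[3]=sensor 2[3], then 5 at sensor 1[4]=sensor 2[4], then 6 at sensor 1[5]=sensor 2[5], then 3 at sensor 1[6]=sensor 2[6], then 9 at sensor 1[8]=sensor 2[7]; all 6 values appear in both, in order, and the DP table's final entry dp[8][8] is also 6, so no common subsequence is longer.

6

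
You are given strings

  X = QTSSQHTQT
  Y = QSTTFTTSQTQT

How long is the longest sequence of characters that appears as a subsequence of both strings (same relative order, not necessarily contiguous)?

7

Let dp[i][j] be the LCS length of the first i characters of X and the first j characters of Y. dp[i][j] = dp[i-1][j-1]+1 when the i-th and j-th characters match, else max(dp[i-1][j], dp[i][j-1]).
    ·  Q  S  T  T  F  T  T  S  Q  T  Q  T
 ·  0  0  0  0  0  0  0  0  0  0  0  0  0
 Q  0  1  1  1  1  1  1  1  1  1  1  1  1
 T  0  1  1  2  2  2  2  2  2  2  2  2  2
 S  0  1  2  2  2  2  2  2  3  3  3  3  3
 S  0  1  2  2  2  2  2  2  3  3  3  3  3
 Q  0  1  2  2  2  2  2  2  3  4  4  4  4
 H  0  1  2  2  2  2  2  2  3  4  4  4  4
 T  0  1  2  3  3  3  3  3  3  4  5  5  5
 Q  0  1  2  3  3  3  3  3  3  4  5  6  6
 T  0  1  2  3  4  4  4  4  4  4  5  6  7
dp[9][12] = 7. One LCS (by backtracking along matches): QTSQTQT.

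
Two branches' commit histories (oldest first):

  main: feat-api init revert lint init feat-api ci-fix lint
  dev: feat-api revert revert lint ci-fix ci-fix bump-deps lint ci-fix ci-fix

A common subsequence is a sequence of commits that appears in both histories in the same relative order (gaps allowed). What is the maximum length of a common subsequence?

5

Taking feat-api (main #1, dev #1); then revert (main #3, dev #3); then lint (main #4, dev #4); then ci-fix (main #7, dev #6); then lint (main #8, dev #8) gives a common subsequence of length 5. dp[8][10] = 5 confirms this is the maximum.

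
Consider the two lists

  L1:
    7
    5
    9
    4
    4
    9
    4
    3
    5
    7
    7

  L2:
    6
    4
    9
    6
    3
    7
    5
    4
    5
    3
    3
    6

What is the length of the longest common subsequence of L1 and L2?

4

Match 7 at L1[1]=L2[6], then 5 at L1[2]=L2[7], then 4 at L1[4]=L2[8], then 3 at L1[8]=L2[11] — 4 values in the same relative order in both. The LCS DP gives dp[11][12] = 4, so this is optimal.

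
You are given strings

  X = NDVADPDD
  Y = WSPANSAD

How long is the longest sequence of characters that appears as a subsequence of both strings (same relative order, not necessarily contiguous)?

Let dp[i][j] be the LCS length of the first i characters of X and the first j characters of Y. dp[i][j] = dp[i-1][j-1]+1 when the i-th and j-th characters match, else max(dp[i-1][j], dp[i][j-1]).
    ·  W  S  P  A  N  S  A  D
 ·  0  0  0  0  0  0  0  0  0
 N  0  0  0  0  0  1  1  1  1
 D  0  0  0  0  0  1  1  1  2
 V  0  0  0  0  0  1  1  1  2
 A  0  0  0  0  1  1  1  2  2
 D  0  0  0  0  1  1  1  2  3
 P  0  0  0  1  1  1  1  2  3
 D  0  0  0  1  1  1  1  2  3
 D  0  0  0  1  1  1  1  2  3
dp[8][8] = 3. One LCS (by backtracking along matches): NAD.

3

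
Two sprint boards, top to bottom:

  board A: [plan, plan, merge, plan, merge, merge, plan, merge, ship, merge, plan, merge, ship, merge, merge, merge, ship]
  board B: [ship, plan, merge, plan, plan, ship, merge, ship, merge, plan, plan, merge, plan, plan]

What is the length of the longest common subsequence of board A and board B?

One common subsequence of length 9: plan at board A[2]=board B[2]; then merge at board A[3]=board B[3]; then plan at board A[4]=board B[4]; then plan at board A[7]=board B[5]; then merge at board A[8]=board B[7]; then ship at board A[9]=board B[8]; then merge at board A[10]=board B[9]; then plan at board A[11]=board B[11]; then merge at board A[12]=board B[12], and the DP table's final entry dp[17][14] is also 9, so no common subsequence is longer.

9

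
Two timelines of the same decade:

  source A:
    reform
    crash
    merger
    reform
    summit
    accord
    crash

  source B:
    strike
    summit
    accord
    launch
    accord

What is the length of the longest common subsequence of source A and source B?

Taking summit at source A[5]=source B[2] → accord at source A[6]=source B[5] gives a common subsequence of length 2. Since dp[7][5] = 2, nothing longer is possible.

2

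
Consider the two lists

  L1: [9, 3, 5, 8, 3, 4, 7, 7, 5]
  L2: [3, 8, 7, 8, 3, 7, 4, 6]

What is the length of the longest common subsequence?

Let dp[i][j] be the LCS length of the first i values of L1 and the first j values of L2. dp[i][j] = dp[i-1][j-1]+1 when the i-th and j-th values match, else max(dp[i-1][j], dp[i][j-1]).
    ·  3  8  7  8  3  7  4  6
 ·  0  0  0  0  0  0  0  0  0
 9  0  0  0  0  0  0  0  0  0
 3  0  1  1  1  1  1  1  1  1
 5  0  1  1  1  1  1  1  1  1
 8  0  1  2  2  2  2  2  2  2
 3  0  1  2  2  2  3  3  3  3
 4  0  1  2  2  2  3  3  4  4
 7  0  1  2  3  3  3  4  4  4
 7  0  1  2  3  3  3  4  4  4
 5  0  1  2  3  3  3  4  4  4
dp[9][8] = 4. One LCS (by backtracking along matches): 3, 8, 3, 4.

4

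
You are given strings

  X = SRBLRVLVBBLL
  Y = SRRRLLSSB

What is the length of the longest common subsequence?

Pick S [1,1]; then R [2,4]; then L [4,5]; then L [7,6]; then B [10,9]; all 5 characters appear in both, in order, and the DP table's final entry dp[12][9] is also 5, so no common subsequence is longer.

5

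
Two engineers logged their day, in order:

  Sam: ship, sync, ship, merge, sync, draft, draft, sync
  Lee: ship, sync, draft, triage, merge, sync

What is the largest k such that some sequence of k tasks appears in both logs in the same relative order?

4

Pick ship [1,1], then sync [2,2], then merge [4,5], then sync [8,6]; all 4 tasks appear in both, in order. The LCS DP gives dp[8][6] = 4, so this is optimal.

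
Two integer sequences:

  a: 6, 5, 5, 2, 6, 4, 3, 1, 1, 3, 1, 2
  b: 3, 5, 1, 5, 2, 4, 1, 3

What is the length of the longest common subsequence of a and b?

Match 5 at a[2]=b[2]; then 5 at a[3]=b[4]; then 2 at a[4]=b[5]; then 4 at a[6]=b[6]; then 1 at a[9]=b[7]; then 3 at a[10]=b[8] — 6 values in the same relative order in both, and the DP table's final entry dp[12][8] is also 6, so no common subsequence is longer.

6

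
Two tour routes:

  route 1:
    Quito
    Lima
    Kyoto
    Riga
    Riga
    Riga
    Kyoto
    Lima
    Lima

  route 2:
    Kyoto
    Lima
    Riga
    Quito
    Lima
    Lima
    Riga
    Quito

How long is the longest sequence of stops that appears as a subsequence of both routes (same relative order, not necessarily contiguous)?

Match Lima [2,2]; then Riga [4,3]; then Lima [8,5]; then Lima [9,6] — 4 stops in the same relative order in both. The LCS DP gives dp[9][8] = 4, so this is optimal.

4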